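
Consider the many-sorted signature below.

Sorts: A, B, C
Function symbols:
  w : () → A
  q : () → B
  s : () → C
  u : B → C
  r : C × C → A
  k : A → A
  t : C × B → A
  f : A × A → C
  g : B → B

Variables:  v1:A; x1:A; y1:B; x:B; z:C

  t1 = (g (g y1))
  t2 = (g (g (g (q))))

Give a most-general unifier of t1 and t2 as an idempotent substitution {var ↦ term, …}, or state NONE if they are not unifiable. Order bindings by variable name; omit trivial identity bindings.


{y1 ↦ (g (q))}


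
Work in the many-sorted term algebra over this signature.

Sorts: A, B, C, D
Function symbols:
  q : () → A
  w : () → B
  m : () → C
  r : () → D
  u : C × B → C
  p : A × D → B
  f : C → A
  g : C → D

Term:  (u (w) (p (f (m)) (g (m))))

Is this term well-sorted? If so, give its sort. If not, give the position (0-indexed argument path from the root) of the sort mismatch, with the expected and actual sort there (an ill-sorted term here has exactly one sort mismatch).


  (w) : B
      (m) : C
    (f (m)) : A
      (m) : C
    (g (m)) : D
  (p (f (m)) (g (m))) : B
(u (w) (p (f (m)) (g (m)))) : ✗ arg 0 at [0] has sort B, expected C

ill-sorted at position [0]: expected C, got B


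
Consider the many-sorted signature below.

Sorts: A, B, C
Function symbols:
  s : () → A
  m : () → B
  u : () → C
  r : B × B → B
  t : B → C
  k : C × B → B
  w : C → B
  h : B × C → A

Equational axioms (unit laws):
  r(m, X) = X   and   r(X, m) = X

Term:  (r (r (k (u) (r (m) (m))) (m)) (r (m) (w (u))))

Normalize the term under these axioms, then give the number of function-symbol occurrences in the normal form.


size = 6

1. (r (r (k (u) (r (m) (m))) (m)) (r (m) (w (u))))  →  (r (k (u) (r (m) (m))) (r (m) (w (u))))
2. (r (k (u) (r (m) (m))) (r (m) (w (u))))  →  (r (k (u) (m)) (r (m) (w (u))))
3. (r (k (u) (m)) (r (m) (w (u))))  →  (r (k (u) (m)) (w (u)))
normal form: (r (k (u) (m)) (w (u)))


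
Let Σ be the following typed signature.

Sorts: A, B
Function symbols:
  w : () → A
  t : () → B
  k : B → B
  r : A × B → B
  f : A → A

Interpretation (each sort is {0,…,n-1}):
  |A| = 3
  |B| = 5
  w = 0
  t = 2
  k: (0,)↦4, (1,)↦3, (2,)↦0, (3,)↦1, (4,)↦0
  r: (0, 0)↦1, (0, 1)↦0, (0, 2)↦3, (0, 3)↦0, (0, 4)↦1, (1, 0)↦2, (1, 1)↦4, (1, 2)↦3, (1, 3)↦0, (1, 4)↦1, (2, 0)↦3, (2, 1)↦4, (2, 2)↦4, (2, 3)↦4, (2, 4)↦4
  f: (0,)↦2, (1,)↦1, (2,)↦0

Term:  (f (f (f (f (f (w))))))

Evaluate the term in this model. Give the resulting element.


value = 2

  w = 0
  (f (w)) = f(0,) = 2
  (f (f (w))) = f(2,) = 0
  (f (f (f (w)))) = f(0,) = 2
  (f (f (f (f (w))))) = f(2,) = 0
  (f (f (f (f (f (w)))))) = f(0,) = 2


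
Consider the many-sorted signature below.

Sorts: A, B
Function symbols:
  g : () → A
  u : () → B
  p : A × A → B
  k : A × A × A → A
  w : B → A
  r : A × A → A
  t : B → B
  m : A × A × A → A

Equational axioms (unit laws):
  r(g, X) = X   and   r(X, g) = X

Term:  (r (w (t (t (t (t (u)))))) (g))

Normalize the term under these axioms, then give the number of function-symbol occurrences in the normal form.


1. (r (w (t (t (t (t (u)))))) (g))  →  (w (t (t (t (t (u))))))
normal form: (w (t (t (t (t (u))))))

size = 6


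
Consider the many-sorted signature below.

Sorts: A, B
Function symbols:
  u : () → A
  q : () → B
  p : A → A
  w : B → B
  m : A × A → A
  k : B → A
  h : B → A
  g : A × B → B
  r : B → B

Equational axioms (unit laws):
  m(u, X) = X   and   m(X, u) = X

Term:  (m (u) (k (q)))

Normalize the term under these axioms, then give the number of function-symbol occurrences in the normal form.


size = 2

1. (m (u) (k (q)))  →  (k (q))
normal form: (k (q))


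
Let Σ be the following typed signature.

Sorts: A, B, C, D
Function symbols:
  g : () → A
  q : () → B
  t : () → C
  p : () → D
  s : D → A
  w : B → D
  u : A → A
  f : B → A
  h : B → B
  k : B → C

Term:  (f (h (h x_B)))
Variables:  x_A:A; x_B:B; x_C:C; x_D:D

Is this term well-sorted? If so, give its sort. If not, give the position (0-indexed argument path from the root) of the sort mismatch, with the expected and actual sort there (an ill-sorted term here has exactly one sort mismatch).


well-sorted; sort = A

      x_B : B
    (h x_B) : B
  (h (h x_B)) : B
(f (h (h x_B))) : A


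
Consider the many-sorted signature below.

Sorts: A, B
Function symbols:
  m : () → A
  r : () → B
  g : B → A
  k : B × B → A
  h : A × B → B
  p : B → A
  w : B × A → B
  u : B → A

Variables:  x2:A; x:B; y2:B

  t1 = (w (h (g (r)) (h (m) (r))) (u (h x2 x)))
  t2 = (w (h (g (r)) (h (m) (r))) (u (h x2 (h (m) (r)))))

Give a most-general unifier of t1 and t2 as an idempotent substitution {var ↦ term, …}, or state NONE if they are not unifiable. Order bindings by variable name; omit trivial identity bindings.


{x ↦ (h (m) (r))}


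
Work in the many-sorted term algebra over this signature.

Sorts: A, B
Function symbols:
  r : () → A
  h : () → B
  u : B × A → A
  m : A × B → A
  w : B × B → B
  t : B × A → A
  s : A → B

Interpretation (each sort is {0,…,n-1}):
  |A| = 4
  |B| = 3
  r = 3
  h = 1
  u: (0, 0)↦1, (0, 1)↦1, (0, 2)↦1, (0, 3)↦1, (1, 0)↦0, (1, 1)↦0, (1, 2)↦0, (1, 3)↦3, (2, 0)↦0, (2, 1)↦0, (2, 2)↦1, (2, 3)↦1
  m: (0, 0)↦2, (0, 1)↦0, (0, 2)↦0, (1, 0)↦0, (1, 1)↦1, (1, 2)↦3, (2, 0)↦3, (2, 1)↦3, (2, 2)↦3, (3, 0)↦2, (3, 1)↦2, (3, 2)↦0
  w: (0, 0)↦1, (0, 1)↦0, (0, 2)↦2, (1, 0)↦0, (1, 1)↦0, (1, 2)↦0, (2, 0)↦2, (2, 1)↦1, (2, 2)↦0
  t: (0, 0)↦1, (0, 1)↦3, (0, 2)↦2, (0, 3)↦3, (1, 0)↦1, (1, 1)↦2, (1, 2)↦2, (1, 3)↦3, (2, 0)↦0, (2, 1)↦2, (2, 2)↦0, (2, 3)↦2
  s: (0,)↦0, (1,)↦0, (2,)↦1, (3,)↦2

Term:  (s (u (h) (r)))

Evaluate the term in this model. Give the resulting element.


  h = 1
  r = 3
  (u (h) (r)) = u(1, 3) = 3
  (s (u (h) (r))) = s(3,) = 2

value = 2


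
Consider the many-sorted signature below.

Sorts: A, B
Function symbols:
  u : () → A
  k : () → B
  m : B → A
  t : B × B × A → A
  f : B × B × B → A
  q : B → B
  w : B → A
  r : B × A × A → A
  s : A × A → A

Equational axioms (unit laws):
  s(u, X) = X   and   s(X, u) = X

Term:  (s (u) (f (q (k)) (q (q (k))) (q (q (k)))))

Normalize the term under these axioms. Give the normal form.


normal form = (f (q (k)) (q (q (k))) (q (q (k))))

1. (s (u) (f (q (k)) (q (q (k))) (q (q (k)))))  →  (f (q (k)) (q (q (k))) (q (q (k))))


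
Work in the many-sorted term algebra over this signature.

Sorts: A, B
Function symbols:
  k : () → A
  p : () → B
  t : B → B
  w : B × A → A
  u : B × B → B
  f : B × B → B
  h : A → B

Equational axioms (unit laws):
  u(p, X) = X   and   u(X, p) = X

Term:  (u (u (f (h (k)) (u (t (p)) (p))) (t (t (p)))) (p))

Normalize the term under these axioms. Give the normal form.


1. (u (u (f (h (k)) (u (t (p)) (p))) (t (t (p)))) (p))  →  (u (f (h (k)) (u (t (p)) (p))) (t (t (p))))
2. (u (f (h (k)) (u (t (p)) (p))) (t (t (p))))  →  (u (f (h (k)) (t (p))) (t (t (p))))

normal form = (u (f (h (k)) (t (p))) (t (t (p))))


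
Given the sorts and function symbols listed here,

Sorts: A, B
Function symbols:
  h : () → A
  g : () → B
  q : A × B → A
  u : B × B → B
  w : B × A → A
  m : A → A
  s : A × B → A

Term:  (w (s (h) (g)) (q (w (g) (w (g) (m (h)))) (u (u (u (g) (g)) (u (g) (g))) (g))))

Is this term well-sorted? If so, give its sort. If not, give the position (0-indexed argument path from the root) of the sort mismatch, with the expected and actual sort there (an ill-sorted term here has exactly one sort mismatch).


ill-sorted at position [0]: expected B, got A

    (h) : A
    (g) : B
  (s (h) (g)) : A
      (g) : B
        (g) : B
          (h) : A
        (m (h)) : A
      (w (g) (m (h))) : A
    (w (g) (w (g) (m (h)))) : A
          (g) : B
          (g) : B
        (u (g) (g)) : B
          (g) : B
          (g) : B
        (u (g) (g)) : B
      (u (u (g) (g)) (u (g) (g))) : B
      (g) : B
    (u (u (u (g) (g)) (u (g) (g))) (g)) : B
  (q (w (g) (w (g) (m (h)))) (u (u (u (g) (g)) (u (g) (g))) (g))) : A
(w (s (h) (g)) (q (w (g) (w (g) (m (h)))) (u (u (u (g) (g)) (u (g) (g))) (g)))) : ✗ arg 0 at [0] has sort A, expected B


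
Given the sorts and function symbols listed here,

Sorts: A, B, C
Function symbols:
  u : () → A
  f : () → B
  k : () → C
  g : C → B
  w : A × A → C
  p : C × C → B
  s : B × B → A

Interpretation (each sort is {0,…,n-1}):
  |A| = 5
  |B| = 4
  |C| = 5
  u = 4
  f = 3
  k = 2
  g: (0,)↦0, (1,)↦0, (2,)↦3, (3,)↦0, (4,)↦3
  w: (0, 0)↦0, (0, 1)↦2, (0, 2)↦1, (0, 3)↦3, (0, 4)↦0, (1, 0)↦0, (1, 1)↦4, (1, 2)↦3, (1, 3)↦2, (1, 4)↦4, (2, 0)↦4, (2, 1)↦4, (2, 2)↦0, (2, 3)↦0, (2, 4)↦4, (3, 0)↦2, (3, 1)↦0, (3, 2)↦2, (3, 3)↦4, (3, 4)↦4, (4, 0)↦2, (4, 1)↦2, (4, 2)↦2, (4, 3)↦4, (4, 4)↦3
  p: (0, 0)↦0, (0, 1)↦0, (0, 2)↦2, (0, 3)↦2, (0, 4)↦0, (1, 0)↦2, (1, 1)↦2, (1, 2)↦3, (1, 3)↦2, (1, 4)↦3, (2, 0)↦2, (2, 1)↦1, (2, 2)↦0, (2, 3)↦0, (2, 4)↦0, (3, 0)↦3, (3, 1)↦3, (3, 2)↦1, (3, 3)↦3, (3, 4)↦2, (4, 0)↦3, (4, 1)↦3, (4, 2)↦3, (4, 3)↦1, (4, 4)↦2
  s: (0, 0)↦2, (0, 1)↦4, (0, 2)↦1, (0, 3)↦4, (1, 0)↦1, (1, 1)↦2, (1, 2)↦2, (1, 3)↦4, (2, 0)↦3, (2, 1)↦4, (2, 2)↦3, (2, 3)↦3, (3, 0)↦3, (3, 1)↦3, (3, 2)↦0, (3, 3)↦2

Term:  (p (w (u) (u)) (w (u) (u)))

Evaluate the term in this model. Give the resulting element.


  u = 4
  u = 4
  (w (u) (u)) = w(4, 4) = 3
  u = 4
  u = 4
  (w (u) (u)) = w(4, 4) = 3
  (p (w (u) (u)) (w (u) (u))) = p(3, 3) = 3

value = 3


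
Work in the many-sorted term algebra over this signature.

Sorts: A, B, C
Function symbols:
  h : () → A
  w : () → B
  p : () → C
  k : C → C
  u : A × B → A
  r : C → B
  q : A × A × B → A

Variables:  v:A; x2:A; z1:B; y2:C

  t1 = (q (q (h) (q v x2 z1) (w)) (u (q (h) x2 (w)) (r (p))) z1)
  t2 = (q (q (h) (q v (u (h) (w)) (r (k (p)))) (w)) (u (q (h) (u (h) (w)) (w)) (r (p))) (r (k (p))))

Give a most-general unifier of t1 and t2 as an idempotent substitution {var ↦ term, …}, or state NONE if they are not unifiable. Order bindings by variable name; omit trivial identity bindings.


{x2 ↦ (u (h) (w)), z1 ↦ (r (k (p)))}


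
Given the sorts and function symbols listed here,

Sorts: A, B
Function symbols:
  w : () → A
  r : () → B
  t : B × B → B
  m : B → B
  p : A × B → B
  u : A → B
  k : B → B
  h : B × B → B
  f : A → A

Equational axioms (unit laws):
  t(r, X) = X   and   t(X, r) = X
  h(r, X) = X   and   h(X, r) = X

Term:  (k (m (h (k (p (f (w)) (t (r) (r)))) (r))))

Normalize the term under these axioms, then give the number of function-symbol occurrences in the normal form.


size = 7

1. (k (m (h (k (p (f (w)) (t (r) (r)))) (r))))  →  (k (m (k (p (f (w)) (t (r) (r))))))
2. (k (m (k (p (f (w)) (t (r) (r))))))  →  (k (m (k (p (f (w)) (r)))))
normal form: (k (m (k (p (f (w)) (r)))))


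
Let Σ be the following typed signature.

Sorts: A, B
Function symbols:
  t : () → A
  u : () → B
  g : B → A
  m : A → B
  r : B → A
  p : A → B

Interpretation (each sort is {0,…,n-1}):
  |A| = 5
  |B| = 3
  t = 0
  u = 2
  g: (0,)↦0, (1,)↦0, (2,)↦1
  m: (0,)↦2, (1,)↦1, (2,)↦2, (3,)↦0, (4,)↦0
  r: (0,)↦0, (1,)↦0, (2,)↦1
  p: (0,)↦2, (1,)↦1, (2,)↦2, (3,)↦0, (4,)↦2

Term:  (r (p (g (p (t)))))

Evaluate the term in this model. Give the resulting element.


value = 0

  t = 0
  (p (t)) = p(0,) = 2
  (g (p (t))) = g(2,) = 1
  (p (g (p (t)))) = p(1,) = 1
  (r (p (g (p (t))))) = r(1,) = 0


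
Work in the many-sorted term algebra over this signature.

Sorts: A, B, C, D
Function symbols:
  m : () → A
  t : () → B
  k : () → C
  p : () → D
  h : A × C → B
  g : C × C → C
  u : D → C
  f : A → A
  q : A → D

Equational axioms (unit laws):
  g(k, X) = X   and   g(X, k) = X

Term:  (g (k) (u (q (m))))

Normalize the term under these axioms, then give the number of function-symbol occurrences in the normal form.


size = 3

1. (g (k) (u (q (m))))  →  (u (q (m)))
normal form: (u (q (m)))


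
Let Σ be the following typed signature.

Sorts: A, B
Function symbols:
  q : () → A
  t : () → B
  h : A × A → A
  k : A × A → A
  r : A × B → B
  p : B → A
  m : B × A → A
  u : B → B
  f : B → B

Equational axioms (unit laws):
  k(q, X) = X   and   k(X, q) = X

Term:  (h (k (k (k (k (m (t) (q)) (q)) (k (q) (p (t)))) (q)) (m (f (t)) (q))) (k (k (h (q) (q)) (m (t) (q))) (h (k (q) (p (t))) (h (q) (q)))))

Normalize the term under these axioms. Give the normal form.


1. (h (k (k (k (k (m (t) (q)) (q)) (k (q) (p (t)))) (q)) (m (f (t)) (q))) (k (k (h (q) (q)) (m (t) (q))) (h (k (q) (p (t))) (h (q) (q)))))  →  (h (k (k (k (m (t) (q)) (q)) (k (q) (p (t)))) (m (f (t)) (q))) (k (k (h (q) (q)) (m (t) (q))) (h (k (q) (p (t))) (h (q) (q)))))
2. (h (k (k (k (m (t) (q)) (q)) (k (q) (p (t)))) (m (f (t)) (q))) (k (k (h (q) (q)) (m (t) (q))) (h (k (q) (p (t))) (h (q) (q)))))  →  (h (k (k (m (t) (q)) (k (q) (p (t)))) (m (f (t)) (q))) (k (k (h (q) (q)) (m (t) (q))) (h (k (q) (p (t))) (h (q) (q)))))
3. (h (k (k (m (t) (q)) (k (q) (p (t)))) (m (f (t)) (q))) (k (k (h (q) (q)) (m (t) (q))) (h (k (q) (p (t))) (h (q) (q)))))  →  (h (k (k (m (t) (q)) (p (t))) (m (f (t)) (q))) (k (k (h (q) (q)) (m (t) (q))) (h (k (q) (p (t))) (h (q) (q)))))
4. (h (k (k (m (t) (q)) (p (t))) (m (f (t)) (q))) (k (k (h (q) (q)) (m (t) (q))) (h (k (q) (p (t))) (h (q) (q)))))  →  (h (k (k (m (t) (q)) (p (t))) (m (f (t)) (q))) (k (k (h (q) (q)) (m (t) (q))) (h (p (t)) (h (q) (q)))))

normal form = (h (k (k (m (t) (q)) (p (t))) (m (f (t)) (q))) (k (k (h (q) (q)) (m (t) (q))) (h (p (t)) (h (q) (q)))))


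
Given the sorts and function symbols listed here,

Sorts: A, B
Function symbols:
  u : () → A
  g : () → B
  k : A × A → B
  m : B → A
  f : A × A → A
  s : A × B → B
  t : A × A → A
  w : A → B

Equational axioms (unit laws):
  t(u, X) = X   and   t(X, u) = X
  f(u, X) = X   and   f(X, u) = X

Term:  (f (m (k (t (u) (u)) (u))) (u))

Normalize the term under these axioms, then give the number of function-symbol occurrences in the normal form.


size = 4

1. (f (m (k (t (u) (u)) (u))) (u))  →  (m (k (t (u) (u)) (u)))
2. (m (k (t (u) (u)) (u)))  →  (m (k (u) (u)))
normal form: (m (k (u) (u)))


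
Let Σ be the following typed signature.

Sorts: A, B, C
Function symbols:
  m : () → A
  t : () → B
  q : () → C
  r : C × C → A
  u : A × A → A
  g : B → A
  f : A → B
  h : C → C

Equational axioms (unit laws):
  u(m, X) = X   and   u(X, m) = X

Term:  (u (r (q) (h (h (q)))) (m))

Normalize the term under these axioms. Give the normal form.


1. (u (r (q) (h (h (q)))) (m))  →  (r (q) (h (h (q))))

normal form = (r (q) (h (h (q))))


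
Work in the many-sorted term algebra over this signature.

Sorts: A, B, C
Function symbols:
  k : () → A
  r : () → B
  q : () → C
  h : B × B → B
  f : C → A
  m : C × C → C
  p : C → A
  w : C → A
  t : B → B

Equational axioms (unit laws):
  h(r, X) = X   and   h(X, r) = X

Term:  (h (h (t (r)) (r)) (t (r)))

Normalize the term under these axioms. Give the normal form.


1. (h (h (t (r)) (r)) (t (r)))  →  (h (t (r)) (t (r)))

normal form = (h (t (r)) (t (r)))


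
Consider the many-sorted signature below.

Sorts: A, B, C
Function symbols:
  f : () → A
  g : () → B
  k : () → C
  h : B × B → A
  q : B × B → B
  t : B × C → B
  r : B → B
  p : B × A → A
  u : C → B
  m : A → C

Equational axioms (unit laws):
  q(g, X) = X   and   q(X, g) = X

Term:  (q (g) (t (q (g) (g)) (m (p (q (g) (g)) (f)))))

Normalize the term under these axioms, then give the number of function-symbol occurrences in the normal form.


size = 6

1. (q (g) (t (q (g) (g)) (m (p (q (g) (g)) (f)))))  →  (t (q (g) (g)) (m (p (q (g) (g)) (f))))
2. (t (q (g) (g)) (m (p (q (g) (g)) (f))))  →  (t (g) (m (p (q (g) (g)) (f))))
3. (t (g) (m (p (q (g) (g)) (f))))  →  (t (g) (m (p (g) (f))))
normal form: (t (g) (m (p (g) (f))))


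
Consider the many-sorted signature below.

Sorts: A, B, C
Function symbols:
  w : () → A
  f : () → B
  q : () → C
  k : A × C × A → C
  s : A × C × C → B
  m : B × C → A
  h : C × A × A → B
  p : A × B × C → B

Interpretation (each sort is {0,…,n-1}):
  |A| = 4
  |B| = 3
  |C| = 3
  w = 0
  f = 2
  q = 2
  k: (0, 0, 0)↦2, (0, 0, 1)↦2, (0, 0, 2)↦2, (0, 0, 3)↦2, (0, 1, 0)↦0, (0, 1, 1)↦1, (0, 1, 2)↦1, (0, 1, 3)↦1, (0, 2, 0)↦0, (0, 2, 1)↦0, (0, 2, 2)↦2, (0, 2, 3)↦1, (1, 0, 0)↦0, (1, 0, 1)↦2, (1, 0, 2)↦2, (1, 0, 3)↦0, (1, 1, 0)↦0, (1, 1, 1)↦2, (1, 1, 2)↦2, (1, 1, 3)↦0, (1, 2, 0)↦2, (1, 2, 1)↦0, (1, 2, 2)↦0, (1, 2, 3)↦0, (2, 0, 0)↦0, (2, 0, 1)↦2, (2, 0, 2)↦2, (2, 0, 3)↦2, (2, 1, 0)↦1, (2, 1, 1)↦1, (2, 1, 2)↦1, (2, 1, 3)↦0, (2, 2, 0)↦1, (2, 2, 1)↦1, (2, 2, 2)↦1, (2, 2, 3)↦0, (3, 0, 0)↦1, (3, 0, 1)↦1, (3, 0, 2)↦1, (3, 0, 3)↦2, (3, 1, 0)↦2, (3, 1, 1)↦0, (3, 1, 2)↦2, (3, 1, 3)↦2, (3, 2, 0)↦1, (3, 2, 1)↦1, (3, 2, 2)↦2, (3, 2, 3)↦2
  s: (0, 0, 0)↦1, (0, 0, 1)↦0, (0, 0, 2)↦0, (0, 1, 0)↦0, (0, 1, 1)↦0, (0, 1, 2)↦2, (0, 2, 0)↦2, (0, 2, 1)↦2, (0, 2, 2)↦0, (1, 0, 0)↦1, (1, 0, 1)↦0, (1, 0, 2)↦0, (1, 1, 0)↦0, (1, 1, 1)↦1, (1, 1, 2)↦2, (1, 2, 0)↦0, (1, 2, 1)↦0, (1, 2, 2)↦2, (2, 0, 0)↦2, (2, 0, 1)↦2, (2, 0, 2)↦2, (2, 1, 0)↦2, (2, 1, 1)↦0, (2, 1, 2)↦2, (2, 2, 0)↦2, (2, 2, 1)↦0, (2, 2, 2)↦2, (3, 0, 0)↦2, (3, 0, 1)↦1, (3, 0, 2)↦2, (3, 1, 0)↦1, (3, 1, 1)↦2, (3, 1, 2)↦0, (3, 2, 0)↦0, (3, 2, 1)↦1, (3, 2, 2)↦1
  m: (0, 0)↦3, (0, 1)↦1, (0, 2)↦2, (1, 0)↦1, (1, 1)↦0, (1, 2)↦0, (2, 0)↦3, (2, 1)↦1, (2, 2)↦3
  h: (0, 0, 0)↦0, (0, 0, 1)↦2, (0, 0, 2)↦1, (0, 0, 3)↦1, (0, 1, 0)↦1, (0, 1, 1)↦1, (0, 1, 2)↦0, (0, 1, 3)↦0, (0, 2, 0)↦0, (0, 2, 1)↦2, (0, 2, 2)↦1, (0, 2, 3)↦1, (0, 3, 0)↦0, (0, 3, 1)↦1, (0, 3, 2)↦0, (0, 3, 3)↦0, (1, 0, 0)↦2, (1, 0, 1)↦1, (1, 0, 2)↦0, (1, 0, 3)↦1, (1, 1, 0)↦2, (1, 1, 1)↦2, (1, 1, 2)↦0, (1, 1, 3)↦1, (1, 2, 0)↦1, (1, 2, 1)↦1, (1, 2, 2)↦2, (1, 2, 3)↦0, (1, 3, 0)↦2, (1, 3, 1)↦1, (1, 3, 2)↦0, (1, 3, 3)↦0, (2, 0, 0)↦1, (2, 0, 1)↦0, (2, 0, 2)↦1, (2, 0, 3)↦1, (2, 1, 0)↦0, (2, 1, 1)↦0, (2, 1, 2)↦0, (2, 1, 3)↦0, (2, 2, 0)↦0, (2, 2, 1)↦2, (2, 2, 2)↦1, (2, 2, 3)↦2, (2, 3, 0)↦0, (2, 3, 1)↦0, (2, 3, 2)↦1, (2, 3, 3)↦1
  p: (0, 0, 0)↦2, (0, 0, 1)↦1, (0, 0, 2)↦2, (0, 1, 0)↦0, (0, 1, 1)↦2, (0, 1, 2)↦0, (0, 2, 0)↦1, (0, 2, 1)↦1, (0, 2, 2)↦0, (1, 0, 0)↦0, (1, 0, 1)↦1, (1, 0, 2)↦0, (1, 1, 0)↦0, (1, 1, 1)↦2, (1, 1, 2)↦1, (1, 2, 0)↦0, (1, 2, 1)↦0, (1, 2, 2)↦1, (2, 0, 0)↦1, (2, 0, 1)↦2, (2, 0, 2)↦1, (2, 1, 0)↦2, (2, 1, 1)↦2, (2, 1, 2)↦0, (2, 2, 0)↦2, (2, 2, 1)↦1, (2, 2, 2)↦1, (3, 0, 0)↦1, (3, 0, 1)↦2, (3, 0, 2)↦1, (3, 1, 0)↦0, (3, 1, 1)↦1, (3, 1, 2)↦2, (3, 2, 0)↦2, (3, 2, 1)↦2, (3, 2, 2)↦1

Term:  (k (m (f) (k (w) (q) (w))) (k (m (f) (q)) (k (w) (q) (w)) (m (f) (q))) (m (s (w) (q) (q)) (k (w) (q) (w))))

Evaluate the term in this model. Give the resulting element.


  f = 2
  w = 0
  q = 2
  w = 0
  (k (w) (q) (w)) = k(0, 2, 0) = 0
  (m (f) (k (w) (q) (w))) = m(2, 0) = 3
  f = 2
  q = 2
  (m (f) (q)) = m(2, 2) = 3
  w = 0
  q = 2
  w = 0
  (k (w) (q) (w)) = k(0, 2, 0) = 0
  f = 2
  q = 2
  (m (f) (q)) = m(2, 2) = 3
  (k (m (f) (q)) (k (w) (q) (w)) (m (f) (q))) = k(3, 0, 3) = 2
  w = 0
  q = 2
  q = 2
  (s (w) (q) (q)) = s(0, 2, 2) = 0
  w = 0
  q = 2
  w = 0
  (k (w) (q) (w)) = k(0, 2, 0) = 0
  (m (s (w) (q) (q)) (k (w) (q) (w))) = m(0, 0) = 3
  (k (m (f) (k (w) (q) (w))) (k (m (f) (q)) (k (w) (q) (w)) (m (f) (q))) (m (s (w) (q) (q)) (k (w) (q) (w)))) = k(3, 2, 3) = 2

value = 2


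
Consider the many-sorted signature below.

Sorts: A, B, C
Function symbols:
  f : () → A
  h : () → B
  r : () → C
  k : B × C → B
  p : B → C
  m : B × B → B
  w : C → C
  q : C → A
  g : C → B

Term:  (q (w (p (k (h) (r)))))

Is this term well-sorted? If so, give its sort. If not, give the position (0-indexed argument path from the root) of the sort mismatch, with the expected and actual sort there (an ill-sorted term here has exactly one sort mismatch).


well-sorted; sort = A

        (h) : B
        (r) : C
      (k (h) (r)) : B
    (p (k (h) (r))) : C
  (w (p (k (h) (r)))) : C
(q (w (p (k (h) (r))))) : A


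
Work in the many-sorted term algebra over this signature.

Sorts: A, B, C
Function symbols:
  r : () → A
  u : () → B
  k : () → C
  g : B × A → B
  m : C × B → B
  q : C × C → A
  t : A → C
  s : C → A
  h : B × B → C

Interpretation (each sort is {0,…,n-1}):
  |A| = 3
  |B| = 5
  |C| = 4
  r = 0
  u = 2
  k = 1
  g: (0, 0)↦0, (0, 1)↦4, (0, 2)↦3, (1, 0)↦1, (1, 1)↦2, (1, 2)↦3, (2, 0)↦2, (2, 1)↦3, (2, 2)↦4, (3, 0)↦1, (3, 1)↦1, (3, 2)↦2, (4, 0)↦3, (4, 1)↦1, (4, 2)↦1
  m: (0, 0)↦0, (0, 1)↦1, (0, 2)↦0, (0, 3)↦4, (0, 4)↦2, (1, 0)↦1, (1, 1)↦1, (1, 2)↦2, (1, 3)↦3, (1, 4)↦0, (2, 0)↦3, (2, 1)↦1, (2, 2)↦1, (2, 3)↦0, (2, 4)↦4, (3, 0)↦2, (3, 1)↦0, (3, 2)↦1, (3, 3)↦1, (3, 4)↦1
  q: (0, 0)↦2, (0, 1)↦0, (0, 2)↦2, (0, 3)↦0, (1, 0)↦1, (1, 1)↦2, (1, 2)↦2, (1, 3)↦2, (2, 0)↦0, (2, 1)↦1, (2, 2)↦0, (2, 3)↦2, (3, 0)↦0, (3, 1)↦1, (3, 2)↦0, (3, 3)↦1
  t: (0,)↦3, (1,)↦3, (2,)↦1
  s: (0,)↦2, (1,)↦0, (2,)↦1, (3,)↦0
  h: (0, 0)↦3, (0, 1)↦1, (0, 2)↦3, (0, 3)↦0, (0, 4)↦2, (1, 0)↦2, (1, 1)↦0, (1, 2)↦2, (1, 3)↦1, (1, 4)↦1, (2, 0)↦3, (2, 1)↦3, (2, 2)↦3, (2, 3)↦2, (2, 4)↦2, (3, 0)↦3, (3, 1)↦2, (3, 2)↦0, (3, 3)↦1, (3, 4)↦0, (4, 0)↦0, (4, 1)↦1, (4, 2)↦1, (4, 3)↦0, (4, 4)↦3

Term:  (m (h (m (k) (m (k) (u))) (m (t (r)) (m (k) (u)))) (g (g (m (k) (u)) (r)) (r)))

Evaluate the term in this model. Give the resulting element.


  k = 1
  k = 1
  u = 2
  (m (k) (u)) = m(1, 2) = 2
  (m (k) (m (k) (u))) = m(1, 2) = 2
  r = 0
  (t (r)) = t(0,) = 3
  k = 1
  u = 2
  (m (k) (u)) = m(1, 2) = 2
  (m (t (r)) (m (k) (u))) = m(3, 2) = 1
  (h (m (k) (m (k) (u))) (m (t (r)) (m (k) (u)))) = h(2, 1) = 3
  k = 1
  u = 2
  (m (k) (u)) = m(1, 2) = 2
  r = 0
  (g (m (k) (u)) (r)) = g(2, 0) = 2
  r = 0
  (g (g (m (k) (u)) (r)) (r)) = g(2, 0) = 2
  (m (h (m (k) (m (k) (u))) (m (t (r)) (m (k) (u)))) (g (g (m (k) (u)) (r)) (r))) = m(3, 2) = 1

value = 1


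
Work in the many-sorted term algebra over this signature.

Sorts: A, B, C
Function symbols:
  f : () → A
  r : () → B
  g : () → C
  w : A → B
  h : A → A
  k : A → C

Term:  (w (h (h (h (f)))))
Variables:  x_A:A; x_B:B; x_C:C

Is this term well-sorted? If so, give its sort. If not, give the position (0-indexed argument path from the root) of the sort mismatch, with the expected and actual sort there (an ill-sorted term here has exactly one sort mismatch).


well-sorted; sort = B

        (f) : A
      (h (f)) : A
    (h (h (f))) : A
  (h (h (h (f)))) : A
(w (h (h (h (f))))) : B


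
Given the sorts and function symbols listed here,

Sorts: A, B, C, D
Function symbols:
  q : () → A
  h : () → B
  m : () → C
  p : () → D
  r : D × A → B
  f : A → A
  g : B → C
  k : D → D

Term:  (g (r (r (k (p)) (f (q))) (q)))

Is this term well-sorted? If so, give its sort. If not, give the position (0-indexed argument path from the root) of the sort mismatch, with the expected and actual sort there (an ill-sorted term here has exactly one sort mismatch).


        (p) : D
      (k (p)) : D
        (q) : A
      (f (q)) : A
    (r (k (p)) (f (q))) : B
    (q) : A
  (r (r (k (p)) (f (q))) (q)) : ✗ arg 0 at [0, 0] has sort B, expected D

ill-sorted at position [0, 0]: expected D, got B


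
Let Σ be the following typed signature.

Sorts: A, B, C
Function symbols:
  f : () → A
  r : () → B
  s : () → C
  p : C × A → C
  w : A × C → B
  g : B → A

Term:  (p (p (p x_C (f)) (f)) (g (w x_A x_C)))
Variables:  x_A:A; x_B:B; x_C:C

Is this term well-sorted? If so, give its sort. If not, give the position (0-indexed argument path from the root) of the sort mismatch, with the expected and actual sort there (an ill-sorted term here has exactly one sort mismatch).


      x_C : C
      (f) : A
    (p x_C (f)) : C
    (f) : A
  (p (p x_C (f)) (f)) : C
      x_A : A
      x_C : C
    (w x_A x_C) : B
  (g (w x_A x_C)) : A
(p (p (p x_C (f)) (f)) (g (w x_A x_C))) : C

well-sorted; sort = C


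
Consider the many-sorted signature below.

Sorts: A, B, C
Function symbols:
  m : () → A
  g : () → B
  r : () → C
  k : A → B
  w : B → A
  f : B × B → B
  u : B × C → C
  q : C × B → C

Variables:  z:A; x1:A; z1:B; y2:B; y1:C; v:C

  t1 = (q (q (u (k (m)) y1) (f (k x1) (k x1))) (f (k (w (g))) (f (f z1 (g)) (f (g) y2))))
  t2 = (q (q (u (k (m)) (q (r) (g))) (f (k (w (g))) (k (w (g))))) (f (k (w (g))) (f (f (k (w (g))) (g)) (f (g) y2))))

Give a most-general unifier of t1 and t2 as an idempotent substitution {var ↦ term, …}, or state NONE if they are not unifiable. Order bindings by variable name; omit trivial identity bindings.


{x1 ↦ (w (g)), y1 ↦ (q (r) (g)), z1 ↦ (k (w (g)))}


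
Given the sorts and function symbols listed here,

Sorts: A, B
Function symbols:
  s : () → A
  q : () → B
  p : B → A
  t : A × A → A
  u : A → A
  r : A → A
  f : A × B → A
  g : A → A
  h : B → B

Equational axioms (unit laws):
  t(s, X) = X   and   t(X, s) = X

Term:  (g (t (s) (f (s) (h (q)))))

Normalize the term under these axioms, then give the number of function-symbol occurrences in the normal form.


1. (g (t (s) (f (s) (h (q)))))  →  (g (f (s) (h (q))))
normal form: (g (f (s) (h (q))))

size = 5


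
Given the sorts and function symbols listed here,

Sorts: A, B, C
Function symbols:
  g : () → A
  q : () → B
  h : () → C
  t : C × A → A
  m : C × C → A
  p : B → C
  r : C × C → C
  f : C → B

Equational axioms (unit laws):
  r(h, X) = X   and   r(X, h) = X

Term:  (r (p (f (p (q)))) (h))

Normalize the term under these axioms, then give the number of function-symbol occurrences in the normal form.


size = 4

1. (r (p (f (p (q)))) (h))  →  (p (f (p (q))))
normal form: (p (f (p (q))))


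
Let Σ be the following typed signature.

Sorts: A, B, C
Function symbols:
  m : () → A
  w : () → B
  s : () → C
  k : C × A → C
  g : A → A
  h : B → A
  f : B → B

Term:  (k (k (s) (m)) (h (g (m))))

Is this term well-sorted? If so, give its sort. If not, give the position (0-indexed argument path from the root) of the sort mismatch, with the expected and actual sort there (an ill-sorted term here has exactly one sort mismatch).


ill-sorted at position [1, 0]: expected B, got A

    (s) : C
    (m) : A
  (k (s) (m)) : C
      (m) : A
    (g (m)) : A
  (h (g (m))) : ✗ arg 0 at [1, 0] has sort A, expected B


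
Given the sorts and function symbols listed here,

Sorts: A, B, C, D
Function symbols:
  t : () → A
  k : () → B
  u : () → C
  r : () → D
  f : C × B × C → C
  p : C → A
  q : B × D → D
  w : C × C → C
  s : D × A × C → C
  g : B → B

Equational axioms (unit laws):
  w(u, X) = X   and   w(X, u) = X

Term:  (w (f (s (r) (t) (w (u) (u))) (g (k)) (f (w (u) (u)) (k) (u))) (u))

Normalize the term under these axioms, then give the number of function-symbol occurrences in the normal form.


1. (w (f (s (r) (t) (w (u) (u))) (g (k)) (f (w (u) (u)) (k) (u))) (u))  →  (f (s (r) (t) (w (u) (u))) (g (k)) (f (w (u) (u)) (k) (u)))
2. (f (s (r) (t) (w (u) (u))) (g (k)) (f (w (u) (u)) (k) (u)))  →  (f (s (r) (t) (u)) (g (k)) (f (w (u) (u)) (k) (u)))
3. (f (s (r) (t) (u)) (g (k)) (f (w (u) (u)) (k) (u)))  →  (f (s (r) (t) (u)) (g (k)) (f (u) (k) (u)))
normal form: (f (s (r) (t) (u)) (g (k)) (f (u) (k) (u)))

size = 11


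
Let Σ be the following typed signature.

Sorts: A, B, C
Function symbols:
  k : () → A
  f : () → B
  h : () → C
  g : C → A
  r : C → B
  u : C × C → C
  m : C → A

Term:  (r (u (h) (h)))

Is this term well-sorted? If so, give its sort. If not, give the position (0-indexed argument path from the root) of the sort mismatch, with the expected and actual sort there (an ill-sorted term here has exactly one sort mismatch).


    (h) : C
    (h) : C
  (u (h) (h)) : C
(r (u (h) (h))) : B

well-sorted; sort = B


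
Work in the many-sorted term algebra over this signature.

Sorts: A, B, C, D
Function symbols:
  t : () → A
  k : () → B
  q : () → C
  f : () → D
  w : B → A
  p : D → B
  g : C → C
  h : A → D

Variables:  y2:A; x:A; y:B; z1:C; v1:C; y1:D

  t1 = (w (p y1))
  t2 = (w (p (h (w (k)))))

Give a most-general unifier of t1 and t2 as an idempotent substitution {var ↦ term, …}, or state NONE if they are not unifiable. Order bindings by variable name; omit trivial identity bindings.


{y1 ↦ (h (w (k)))}


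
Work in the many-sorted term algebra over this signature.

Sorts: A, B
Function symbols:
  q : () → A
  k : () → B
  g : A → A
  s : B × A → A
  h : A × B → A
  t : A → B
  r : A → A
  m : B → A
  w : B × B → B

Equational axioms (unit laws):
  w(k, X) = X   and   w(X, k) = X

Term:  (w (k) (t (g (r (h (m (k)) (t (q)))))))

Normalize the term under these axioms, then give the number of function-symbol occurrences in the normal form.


1. (w (k) (t (g (r (h (m (k)) (t (q)))))))  →  (t (g (r (h (m (k)) (t (q))))))
normal form: (t (g (r (h (m (k)) (t (q))))))

size = 8


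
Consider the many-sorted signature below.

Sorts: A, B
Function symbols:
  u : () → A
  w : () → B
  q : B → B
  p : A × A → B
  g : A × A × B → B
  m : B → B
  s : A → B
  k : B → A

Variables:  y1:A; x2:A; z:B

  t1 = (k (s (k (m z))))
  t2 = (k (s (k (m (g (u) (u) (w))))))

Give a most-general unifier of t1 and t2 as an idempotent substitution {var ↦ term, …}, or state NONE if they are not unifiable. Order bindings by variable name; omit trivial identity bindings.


{z ↦ (g (u) (u) (w))}


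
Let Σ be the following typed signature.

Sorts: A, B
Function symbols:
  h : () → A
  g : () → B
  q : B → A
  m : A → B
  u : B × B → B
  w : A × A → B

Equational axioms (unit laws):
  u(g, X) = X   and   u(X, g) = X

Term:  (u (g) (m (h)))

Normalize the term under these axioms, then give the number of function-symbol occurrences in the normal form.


1. (u (g) (m (h)))  →  (m (h))
normal form: (m (h))

size = 2


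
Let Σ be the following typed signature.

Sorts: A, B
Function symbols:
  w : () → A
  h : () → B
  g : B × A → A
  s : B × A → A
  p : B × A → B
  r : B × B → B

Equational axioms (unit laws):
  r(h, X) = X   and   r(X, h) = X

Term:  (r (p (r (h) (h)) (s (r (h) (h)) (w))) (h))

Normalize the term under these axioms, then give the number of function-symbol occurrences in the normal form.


1. (r (p (r (h) (h)) (s (r (h) (h)) (w))) (h))  →  (p (r (h) (h)) (s (r (h) (h)) (w)))
2. (p (r (h) (h)) (s (r (h) (h)) (w)))  →  (p (h) (s (r (h) (h)) (w)))
3. (p (h) (s (r (h) (h)) (w)))  →  (p (h) (s (h) (w)))
normal form: (p (h) (s (h) (w)))

size = 5


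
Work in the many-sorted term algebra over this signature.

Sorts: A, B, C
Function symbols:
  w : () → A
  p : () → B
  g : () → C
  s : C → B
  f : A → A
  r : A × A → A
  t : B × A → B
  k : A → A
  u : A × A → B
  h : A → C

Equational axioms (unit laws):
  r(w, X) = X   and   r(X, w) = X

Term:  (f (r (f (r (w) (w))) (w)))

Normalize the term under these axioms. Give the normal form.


normal form = (f (f (w)))

1. (f (r (f (r (w) (w))) (w)))  →  (f (f (r (w) (w))))
2. (f (f (r (w) (w))))  →  (f (f (w)))


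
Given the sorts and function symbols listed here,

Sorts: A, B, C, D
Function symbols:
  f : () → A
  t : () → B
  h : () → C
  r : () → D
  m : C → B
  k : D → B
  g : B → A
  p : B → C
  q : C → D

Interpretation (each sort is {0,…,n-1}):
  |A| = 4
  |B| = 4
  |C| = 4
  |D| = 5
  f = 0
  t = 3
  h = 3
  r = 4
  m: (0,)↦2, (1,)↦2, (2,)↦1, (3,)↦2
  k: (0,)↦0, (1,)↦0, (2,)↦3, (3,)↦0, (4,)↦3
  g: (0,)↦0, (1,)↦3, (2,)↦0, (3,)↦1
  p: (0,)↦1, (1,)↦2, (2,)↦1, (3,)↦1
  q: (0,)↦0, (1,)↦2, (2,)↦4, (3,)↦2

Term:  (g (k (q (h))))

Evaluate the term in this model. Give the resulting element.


value = 1

  h = 3
  (q (h)) = q(3,) = 2
  (k (q (h))) = k(2,) = 3
  (g (k (q (h)))) = g(3,) = 1


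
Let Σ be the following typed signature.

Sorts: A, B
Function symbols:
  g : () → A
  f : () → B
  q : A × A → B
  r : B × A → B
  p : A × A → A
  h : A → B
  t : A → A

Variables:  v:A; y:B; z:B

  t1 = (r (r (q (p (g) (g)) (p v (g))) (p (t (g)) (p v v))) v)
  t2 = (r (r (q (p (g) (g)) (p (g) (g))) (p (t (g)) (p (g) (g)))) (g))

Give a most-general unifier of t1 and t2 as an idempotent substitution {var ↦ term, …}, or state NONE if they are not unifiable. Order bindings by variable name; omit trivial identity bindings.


{v ↦ (g)}


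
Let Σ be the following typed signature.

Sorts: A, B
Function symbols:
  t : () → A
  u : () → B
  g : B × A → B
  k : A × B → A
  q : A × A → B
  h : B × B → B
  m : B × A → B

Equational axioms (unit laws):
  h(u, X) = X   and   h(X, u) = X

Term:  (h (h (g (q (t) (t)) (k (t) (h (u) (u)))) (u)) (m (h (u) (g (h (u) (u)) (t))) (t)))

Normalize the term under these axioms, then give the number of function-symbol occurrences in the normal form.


1. (h (h (g (q (t) (t)) (k (t) (h (u) (u)))) (u)) (m (h (u) (g (h (u) (u)) (t))) (t)))  →  (h (g (q (t) (t)) (k (t) (h (u) (u)))) (m (h (u) (g (h (u) (u)) (t))) (t)))
2. (h (g (q (t) (t)) (k (t) (h (u) (u)))) (m (h (u) (g (h (u) (u)) (t))) (t)))  →  (h (g (q (t) (t)) (k (t) (u))) (m (h (u) (g (h (u) (u)) (t))) (t)))
3. (h (g (q (t) (t)) (k (t) (u))) (m (h (u) (g (h (u) (u)) (t))) (t)))  →  (h (g (q (t) (t)) (k (t) (u))) (m (g (h (u) (u)) (t)) (t)))
4. (h (g (q (t) (t)) (k (t) (u))) (m (g (h (u) (u)) (t)) (t)))  →  (h (g (q (t) (t)) (k (t) (u))) (m (g (u) (t)) (t)))
normal form: (h (g (q (t) (t)) (k (t) (u))) (m (g (u) (t)) (t)))

size = 13


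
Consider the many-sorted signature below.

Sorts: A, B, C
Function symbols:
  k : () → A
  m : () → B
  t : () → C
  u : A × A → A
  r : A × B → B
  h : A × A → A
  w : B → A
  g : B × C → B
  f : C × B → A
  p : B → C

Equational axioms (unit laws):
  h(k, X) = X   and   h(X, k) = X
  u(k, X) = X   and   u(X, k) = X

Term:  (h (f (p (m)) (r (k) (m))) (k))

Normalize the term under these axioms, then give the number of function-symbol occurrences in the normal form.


1. (h (f (p (m)) (r (k) (m))) (k))  →  (f (p (m)) (r (k) (m)))
normal form: (f (p (m)) (r (k) (m)))

size = 6


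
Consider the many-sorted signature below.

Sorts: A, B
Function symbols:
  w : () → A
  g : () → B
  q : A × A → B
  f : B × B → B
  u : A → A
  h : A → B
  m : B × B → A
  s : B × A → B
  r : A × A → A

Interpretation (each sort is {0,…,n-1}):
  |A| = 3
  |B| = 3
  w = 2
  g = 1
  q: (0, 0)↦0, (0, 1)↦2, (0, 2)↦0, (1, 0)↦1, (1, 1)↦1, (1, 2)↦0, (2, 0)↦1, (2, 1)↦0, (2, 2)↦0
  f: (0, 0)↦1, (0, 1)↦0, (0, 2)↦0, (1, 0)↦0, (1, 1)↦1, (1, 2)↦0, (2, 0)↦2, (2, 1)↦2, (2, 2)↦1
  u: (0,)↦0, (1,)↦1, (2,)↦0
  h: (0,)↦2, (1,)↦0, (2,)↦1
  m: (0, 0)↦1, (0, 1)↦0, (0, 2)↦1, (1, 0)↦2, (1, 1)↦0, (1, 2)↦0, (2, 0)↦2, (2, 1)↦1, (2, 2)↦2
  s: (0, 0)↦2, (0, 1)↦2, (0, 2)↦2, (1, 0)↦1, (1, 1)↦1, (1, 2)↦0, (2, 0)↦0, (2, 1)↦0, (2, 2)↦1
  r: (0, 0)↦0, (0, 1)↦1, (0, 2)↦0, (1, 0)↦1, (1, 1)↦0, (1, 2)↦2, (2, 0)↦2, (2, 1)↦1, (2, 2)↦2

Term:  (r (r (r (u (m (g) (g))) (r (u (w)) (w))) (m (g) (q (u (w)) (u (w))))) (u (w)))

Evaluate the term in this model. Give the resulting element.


value = 0

  g = 1
  g = 1
  (m (g) (g)) = m(1, 1) = 0
  (u (m (g) (g))) = u(0,) = 0
  w = 2
  (u (w)) = u(2,) = 0
  w = 2
  (r (u (w)) (w)) = r(0, 2) = 0
  (r (u (m (g) (g))) (r (u (w)) (w))) = r(0, 0) = 0
  g = 1
  w = 2
  (u (w)) = u(2,) = 0
  w = 2
  (u (w)) = u(2,) = 0
  (q (u (w)) (u (w))) = q(0, 0) = 0
  (m (g) (q (u (w)) (u (w)))) = m(1, 0) = 2
  (r (r (u (m (g) (g))) (r (u (w)) (w))) (m (g) (q (u (w)) (u (w))))) = r(0, 2) = 0
  w = 2
  (u (w)) = u(2,) = 0
  (r (r (r (u (m (g) (g))) (r (u (w)) (w))) (m (g) (q (u (w)) (u (w))))) (u (w))) = r(0, 0) = 0


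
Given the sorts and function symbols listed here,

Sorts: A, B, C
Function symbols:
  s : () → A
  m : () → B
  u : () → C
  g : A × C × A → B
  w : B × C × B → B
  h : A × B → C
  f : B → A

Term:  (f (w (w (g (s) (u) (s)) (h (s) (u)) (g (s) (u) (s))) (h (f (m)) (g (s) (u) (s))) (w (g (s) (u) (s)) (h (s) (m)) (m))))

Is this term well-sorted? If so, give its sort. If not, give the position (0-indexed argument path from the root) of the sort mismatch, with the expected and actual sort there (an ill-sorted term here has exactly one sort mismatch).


        (s) : A
        (u) : C
        (s) : A
      (g (s) (u) (s)) : B
        (s) : A
        (u) : C
      (h (s) (u)) : ✗ arg 1 at [0, 0, 1, 1] has sort C, expected B
        (s) : A
        (u) : C
        (s) : A
      (g (s) (u) (s)) : B
        (m) : B
      (f (m)) : A
        (s) : A
        (u) : C
        (s) : A
      (g (s) (u) (s)) : B
    (h (f (m)) (g (s) (u) (s))) : C
        (s) : A
        (u) : C
        (s) : A
      (g (s) (u) (s)) : B
        (s) : A
        (m) : B
      (h (s) (m)) : C
      (m) : B
    (w (g (s) (u) (s)) (h (s) (m)) (m)) : B

ill-sorted at position [0, 0, 1, 1]: expected B, got C


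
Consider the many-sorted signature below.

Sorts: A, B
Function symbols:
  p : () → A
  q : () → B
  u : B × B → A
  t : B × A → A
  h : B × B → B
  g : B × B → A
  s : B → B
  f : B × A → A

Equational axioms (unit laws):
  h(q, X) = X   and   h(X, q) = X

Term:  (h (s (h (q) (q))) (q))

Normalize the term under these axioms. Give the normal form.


normal form = (s (q))

1. (h (s (h (q) (q))) (q))  →  (s (h (q) (q)))
2. (s (h (q) (q)))  →  (s (q))


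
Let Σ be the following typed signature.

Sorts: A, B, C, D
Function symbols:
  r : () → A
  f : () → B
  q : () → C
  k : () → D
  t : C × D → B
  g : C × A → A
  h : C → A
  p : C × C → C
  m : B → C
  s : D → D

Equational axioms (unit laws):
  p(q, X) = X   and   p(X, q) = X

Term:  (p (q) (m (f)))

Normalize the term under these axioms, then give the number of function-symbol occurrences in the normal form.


1. (p (q) (m (f)))  →  (m (f))
normal form: (m (f))

size = 2


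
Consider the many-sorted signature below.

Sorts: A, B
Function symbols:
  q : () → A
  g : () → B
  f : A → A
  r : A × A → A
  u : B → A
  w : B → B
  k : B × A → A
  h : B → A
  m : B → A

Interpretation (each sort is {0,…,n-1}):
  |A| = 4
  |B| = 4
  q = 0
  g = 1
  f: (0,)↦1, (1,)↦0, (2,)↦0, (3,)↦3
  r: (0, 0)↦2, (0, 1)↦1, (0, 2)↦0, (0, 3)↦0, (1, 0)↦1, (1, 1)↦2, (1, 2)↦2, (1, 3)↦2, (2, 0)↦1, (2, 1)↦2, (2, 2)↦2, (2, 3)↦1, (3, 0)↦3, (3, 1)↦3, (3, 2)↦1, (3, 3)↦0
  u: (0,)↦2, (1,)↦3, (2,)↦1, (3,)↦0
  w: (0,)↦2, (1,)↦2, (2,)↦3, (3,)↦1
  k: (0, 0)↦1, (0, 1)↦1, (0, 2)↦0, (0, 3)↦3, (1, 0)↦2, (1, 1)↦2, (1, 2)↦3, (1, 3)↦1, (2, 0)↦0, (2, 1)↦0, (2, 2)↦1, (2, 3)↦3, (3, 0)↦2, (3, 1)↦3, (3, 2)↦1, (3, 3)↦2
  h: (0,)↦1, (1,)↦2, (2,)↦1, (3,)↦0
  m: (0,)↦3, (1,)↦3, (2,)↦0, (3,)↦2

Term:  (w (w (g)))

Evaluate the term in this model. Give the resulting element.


value = 3

  g = 1
  (w (g)) = w(1,) = 2
  (w (w (g))) = w(2,) = 3


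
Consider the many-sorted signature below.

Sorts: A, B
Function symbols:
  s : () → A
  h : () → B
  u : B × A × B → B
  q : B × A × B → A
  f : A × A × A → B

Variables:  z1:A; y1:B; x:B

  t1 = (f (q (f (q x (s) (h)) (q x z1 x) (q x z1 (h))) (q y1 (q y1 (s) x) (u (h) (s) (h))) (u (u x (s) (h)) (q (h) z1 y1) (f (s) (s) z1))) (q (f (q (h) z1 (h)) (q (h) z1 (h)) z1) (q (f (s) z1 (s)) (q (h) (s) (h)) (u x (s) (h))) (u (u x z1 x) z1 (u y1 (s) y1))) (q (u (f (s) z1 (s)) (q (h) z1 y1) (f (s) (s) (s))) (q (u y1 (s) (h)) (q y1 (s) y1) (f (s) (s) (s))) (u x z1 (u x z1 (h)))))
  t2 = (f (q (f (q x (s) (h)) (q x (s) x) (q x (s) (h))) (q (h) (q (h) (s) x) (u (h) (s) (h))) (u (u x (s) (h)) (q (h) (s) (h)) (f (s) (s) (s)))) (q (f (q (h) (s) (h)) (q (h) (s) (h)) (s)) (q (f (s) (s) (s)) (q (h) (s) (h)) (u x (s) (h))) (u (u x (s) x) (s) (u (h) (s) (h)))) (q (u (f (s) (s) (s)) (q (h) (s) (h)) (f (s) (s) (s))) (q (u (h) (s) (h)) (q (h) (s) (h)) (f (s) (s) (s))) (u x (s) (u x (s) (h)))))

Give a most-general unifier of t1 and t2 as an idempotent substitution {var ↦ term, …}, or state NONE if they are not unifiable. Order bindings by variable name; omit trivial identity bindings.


{y1 ↦ (h), z1 ↦ (s)}
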